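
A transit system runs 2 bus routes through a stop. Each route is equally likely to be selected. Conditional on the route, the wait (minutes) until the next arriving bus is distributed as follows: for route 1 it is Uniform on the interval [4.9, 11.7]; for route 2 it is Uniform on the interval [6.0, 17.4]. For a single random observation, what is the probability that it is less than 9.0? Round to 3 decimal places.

Conditional on each route, P(X < 9.0): 1: 0.602941; 2: 0.263158.
By total probability, P(X < 9.0) = 0.5·0.602941 + 0.5·0.263158 = 0.43305.

0.433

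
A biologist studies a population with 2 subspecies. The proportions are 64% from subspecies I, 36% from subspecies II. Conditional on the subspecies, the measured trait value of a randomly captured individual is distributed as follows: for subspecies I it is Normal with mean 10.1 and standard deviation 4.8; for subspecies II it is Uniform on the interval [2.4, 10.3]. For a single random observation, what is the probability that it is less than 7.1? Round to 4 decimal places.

Conditional on each subspecies, P(X < 7.1): I: 0.265986; II: 0.594937.
By total probability, P(X < 7.1) = 0.64·0.265986 + 0.36·0.594937 = 0.384408.

0.3844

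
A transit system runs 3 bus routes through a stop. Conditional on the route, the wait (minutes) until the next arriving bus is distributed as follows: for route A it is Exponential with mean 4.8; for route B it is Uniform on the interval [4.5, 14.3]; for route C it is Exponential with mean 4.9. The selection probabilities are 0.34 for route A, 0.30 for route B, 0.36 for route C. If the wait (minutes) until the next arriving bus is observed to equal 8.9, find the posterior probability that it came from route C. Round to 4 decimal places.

0.2227

Likelihoods f(8.9 | ·): A: 0.0326215; B: 0.102041; C: 0.0331882.
Posterior ∝ prior × likelihood. Numerator for C: 0.36·0.0331882 = 0.0119477.
Normalizing constant: 0.34·0.0326215 + 0.3·0.102041 + 0.36·0.0331882 = 0.0536513.
P(C | observation) = 0.0119477 / 0.0536513 = 0.222692.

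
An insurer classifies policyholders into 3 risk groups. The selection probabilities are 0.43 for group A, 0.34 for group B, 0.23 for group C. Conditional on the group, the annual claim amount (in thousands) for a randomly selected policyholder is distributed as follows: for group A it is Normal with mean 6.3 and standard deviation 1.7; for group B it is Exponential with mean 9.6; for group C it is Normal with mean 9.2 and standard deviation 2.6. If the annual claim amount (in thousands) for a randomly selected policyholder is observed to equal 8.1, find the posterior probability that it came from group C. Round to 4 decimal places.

Likelihoods f(8.1 | ·): A: 0.133973; B: 0.0448015; C: 0.140304.
Posterior ∝ prior × likelihood. Numerator for C: 0.23·0.140304 = 0.0322698.
Normalizing constant: 0.43·0.133973 + 0.34·0.0448015 + 0.23·0.140304 = 0.105111.
P(C | observation) = 0.0322698 / 0.105111 = 0.307008.

0.3070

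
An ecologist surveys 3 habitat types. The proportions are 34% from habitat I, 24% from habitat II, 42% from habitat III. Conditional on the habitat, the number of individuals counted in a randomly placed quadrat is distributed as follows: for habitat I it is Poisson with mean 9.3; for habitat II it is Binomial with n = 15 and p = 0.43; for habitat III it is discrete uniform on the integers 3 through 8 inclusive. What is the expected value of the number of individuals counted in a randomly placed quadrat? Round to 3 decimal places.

Component means — I: 9.3; II: 6.45; III: 5.5.
E[X] = 0.34·9.3 + 0.24·6.45 + 0.42·5.5 = 7.02.

7.020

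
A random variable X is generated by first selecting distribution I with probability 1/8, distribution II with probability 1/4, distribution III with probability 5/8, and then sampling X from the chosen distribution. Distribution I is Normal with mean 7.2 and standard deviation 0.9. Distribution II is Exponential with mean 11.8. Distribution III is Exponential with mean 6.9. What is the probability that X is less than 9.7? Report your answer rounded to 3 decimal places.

0.737

Conditional on each component, P(X < 9.7): I: 0.997263; II: 0.560463; III: 0.754828.
By total probability, P(X < 9.7) = 0.125·0.997263 + 0.25·0.560463 + 0.625·0.754828 = 0.736542.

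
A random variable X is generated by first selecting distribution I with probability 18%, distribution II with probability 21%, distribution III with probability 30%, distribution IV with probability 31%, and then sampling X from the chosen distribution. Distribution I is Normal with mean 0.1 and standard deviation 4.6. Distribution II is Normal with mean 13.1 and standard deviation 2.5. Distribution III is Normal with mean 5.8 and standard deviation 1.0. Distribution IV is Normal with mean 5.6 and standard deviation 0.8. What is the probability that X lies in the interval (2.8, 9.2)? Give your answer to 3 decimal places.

Conditional on each component, P(2.8 < X < 9.2): I: 0.254667; II: 0.059361; III: 0.998313; IV: 0.999764.
By total probability, P(2.8 < X < 9.2) = 0.18·0.254667 + 0.21·0.059361 + 0.3·0.998313 + 0.31·0.999764 = 0.667727.

0.668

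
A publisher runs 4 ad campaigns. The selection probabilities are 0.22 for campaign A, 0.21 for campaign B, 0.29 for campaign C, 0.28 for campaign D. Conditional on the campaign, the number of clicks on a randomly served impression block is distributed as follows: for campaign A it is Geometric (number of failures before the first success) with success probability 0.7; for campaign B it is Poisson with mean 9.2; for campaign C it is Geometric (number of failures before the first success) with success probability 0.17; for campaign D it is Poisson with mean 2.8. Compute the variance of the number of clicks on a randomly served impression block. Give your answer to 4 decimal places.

20.2418

Per component, A: μ=0.428571, E[X²]=0.795918; B: μ=9.2, E[X²]=93.84; C: μ=4.88235, E[X²]=52.5571; D: μ=2.8, E[X²]=10.64.
E[X] = 0.22·0.428571 + 0.21·9.2 + 0.29·4.88235 + 0.28·2.8 = 4.22617.
E[X²] = 0.22·0.795918 + 0.21·93.84 + 0.29·52.5571 + 0.28·10.64 = 38.1023.
Var(X) = E[X²] − (E[X])² = 38.1023 − 17.8605 = 20.2418.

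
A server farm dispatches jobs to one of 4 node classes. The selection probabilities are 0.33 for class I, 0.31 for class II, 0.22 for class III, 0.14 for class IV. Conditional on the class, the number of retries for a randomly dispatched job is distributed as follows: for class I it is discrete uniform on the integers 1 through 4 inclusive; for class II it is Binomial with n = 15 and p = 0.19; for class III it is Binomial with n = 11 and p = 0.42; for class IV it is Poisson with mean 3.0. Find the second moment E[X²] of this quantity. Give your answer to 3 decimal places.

12.674

For each component E[X²] = Var + (mean)², giving I: 7.5; II: 10.431; III: 24.024; IV: 12.
Overall E[X²] = 0.33·7.5 + 0.31·10.431 + 0.22·24.024 + 0.14·12 = 12.6739.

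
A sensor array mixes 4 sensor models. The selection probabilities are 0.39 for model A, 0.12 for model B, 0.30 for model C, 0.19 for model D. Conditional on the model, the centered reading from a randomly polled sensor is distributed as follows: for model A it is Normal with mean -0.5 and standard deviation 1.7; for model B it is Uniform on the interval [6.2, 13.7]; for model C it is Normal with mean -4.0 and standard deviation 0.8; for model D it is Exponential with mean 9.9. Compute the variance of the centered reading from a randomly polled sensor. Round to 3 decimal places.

53.081

Per component, A: μ=-0.5, E[X²]=3.14; B: μ=9.95, E[X²]=103.69; C: μ=-4, E[X²]=16.64; D: μ=9.9, E[X²]=196.02.
E[X] = 0.39·-0.5 + 0.12·9.95 + 0.3·-4 + 0.19·9.9 = 1.68.
E[X²] = 0.39·3.14 + 0.12·103.69 + 0.3·16.64 + 0.19·196.02 = 55.9032.
Var(X) = E[X²] − (E[X])² = 55.9032 − 2.8224 = 53.0808.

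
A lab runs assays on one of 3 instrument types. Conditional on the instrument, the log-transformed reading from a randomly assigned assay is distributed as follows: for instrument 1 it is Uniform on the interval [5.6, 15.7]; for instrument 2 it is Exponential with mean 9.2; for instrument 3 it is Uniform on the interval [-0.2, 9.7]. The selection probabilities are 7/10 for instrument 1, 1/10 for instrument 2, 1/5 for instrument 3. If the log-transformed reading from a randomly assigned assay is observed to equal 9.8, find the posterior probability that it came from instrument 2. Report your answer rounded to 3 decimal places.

0.051

Likelihoods f(9.8 | ·): 1: 0.0990099; 2: 0.0374623; 3: 0.
Posterior ∝ prior × likelihood. Numerator for 2: 0.1·0.0374623 = 0.00374623.
Normalizing constant: 0.7·0.0990099 + 0.1·0.0374623 + 0.2·0 = 0.0730532.
P(2 | observation) = 0.00374623 / 0.0730532 = 0.0512808.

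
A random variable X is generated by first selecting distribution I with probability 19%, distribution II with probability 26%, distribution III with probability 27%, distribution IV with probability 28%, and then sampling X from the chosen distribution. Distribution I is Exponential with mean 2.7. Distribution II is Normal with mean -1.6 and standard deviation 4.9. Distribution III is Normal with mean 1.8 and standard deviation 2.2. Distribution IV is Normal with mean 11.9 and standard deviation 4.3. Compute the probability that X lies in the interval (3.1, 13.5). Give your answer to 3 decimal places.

0.352

Conditional on each component, P(3.1 < X < 13.5): I: 0.310486; II: 0.167704; III: 0.277291; IV: 0.624735.
By total probability, P(3.1 < X < 13.5) = 0.19·0.310486 + 0.26·0.167704 + 0.27·0.277291 + 0.28·0.624735 = 0.35239.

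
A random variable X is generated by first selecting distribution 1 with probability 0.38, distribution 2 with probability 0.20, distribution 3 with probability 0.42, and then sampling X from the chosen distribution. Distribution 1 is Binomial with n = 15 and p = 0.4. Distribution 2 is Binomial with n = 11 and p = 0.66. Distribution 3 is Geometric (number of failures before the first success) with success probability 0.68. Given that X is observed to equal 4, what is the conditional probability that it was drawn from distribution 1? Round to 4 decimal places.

Likelihoods P(X=4 | ·): 1: 0.126776; 2: 0.0328884; 3: 0.00713032.
Posterior ∝ prior × likelihood. Numerator for 1: 0.38·0.126776 = 0.0481748.
Normalizing constant: 0.38·0.126776 + 0.2·0.0328884 + 0.42·0.00713032 = 0.0577472.
P(1 | observation) = 0.0481748 / 0.0577472 = 0.834236.

0.8342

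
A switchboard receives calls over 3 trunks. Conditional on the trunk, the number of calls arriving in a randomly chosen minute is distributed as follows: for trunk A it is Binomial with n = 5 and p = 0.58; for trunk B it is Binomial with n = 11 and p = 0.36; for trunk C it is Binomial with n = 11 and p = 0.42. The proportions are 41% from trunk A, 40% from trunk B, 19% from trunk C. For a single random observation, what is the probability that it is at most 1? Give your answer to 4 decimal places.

0.0678

Conditional on each trunk, P(X ≤ 1): A: 0.103308; B: 0.0530344; C: 0.0224018.
By total probability, P(X ≤ 1) = 0.41·0.103308 + 0.4·0.0530344 + 0.19·0.0224018 = 0.0678265.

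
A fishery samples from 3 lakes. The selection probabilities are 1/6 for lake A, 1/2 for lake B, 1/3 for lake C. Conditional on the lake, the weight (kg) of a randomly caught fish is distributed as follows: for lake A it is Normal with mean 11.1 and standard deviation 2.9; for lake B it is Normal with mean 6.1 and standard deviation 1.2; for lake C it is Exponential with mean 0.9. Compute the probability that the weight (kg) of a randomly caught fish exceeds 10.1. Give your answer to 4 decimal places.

Conditional on each lake, P(X > 10.1): A: 0.634888; B: 0.00042906; C: 1.33737e-05.
By total probability, P(X > 10.1) = 0.166667·0.634888 + 0.5·0.00042906 + 0.333333·1.33737e-05 = 0.106034.

0.1060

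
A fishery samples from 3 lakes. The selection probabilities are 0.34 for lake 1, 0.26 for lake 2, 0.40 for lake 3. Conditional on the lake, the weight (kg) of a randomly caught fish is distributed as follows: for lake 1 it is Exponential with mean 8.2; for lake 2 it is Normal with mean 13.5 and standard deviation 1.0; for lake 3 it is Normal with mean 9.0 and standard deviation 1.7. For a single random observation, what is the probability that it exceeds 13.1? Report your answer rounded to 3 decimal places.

0.242

Conditional on each lake, P(X > 13.1): 1: 0.20239; 2: 0.655422; 3: 0.00793776.
By total probability, P(X > 13.1) = 0.34·0.20239 + 0.26·0.655422 + 0.4·0.00793776 = 0.242397.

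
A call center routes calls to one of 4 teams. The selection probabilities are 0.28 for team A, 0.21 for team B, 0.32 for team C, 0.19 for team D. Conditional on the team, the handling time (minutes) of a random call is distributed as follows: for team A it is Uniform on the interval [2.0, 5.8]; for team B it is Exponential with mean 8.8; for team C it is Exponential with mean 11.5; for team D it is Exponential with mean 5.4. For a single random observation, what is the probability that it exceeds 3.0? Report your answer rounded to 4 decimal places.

Conditional on each team, P(X > 3.0): A: 0.736842; B: 0.711124; C: 0.770381; D: 0.573753.
By total probability, P(X > 3.0) = 0.28·0.736842 + 0.21·0.711124 + 0.32·0.770381 + 0.19·0.573753 = 0.711187.

0.7112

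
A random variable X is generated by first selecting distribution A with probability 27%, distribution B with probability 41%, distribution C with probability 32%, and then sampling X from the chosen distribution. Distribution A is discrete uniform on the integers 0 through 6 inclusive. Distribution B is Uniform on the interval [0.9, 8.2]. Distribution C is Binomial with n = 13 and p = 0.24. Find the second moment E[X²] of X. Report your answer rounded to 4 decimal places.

17.6926

For each component E[X²] = Var + (mean)², giving A: 13; B: 25.1433; C: 12.1056.
Overall E[X²] = 0.27·13 + 0.41·25.1433 + 0.32·12.1056 = 17.6926.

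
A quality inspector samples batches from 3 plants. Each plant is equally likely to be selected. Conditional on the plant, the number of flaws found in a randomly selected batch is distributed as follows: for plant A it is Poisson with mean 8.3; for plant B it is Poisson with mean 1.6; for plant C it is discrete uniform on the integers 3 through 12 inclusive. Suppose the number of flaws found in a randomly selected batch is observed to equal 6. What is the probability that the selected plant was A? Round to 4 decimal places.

0.5187

Likelihoods P(X=6 | ·): A: 0.112847; B: 0.00470453; C: 0.1.
Posterior ∝ prior × likelihood. Numerator for A: 0.333333·0.112847 = 0.0376158.
Normalizing constant: 0.333333·0.112847 + 0.333333·0.00470453 + 0.333333·0.1 = 0.0725173.
P(A | observation) = 0.0376158 / 0.0725173 = 0.518715.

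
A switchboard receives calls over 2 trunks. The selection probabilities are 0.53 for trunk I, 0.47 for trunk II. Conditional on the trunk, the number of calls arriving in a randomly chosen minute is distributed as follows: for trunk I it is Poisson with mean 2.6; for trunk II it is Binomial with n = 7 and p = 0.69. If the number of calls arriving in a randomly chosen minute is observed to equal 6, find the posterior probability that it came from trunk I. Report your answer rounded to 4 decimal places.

Likelihoods P(X=6 | ·): I: 0.0318671; II: 0.234182.
Posterior ∝ prior × likelihood. Numerator for I: 0.53·0.0318671 = 0.0168895.
Normalizing constant: 0.53·0.0318671 + 0.47·0.234182 = 0.126955.
P(I | observation) = 0.0168895 / 0.126955 = 0.133035.

0.1330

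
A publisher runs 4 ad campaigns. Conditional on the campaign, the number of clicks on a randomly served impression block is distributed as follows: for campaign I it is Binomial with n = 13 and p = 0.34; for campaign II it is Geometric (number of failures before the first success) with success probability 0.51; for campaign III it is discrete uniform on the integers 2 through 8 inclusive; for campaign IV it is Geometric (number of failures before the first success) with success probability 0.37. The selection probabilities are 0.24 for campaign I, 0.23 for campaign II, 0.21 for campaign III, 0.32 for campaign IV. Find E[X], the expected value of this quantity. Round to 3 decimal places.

Component means — I: 4.42; II: 0.960784; III: 5; IV: 1.7027.
E[X] = 0.24·4.42 + 0.23·0.960784 + 0.21·5 + 0.32·1.7027 = 2.87665.

2.877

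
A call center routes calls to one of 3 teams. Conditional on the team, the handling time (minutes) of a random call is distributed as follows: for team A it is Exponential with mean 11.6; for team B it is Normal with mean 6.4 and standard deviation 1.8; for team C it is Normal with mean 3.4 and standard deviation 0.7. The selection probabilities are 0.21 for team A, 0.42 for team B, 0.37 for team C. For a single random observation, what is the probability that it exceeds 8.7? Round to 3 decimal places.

Conditional on each team, P(X > 8.7): A: 0.472367; B: 0.100664; C: 1.84297e-14.
By total probability, P(X > 8.7) = 0.21·0.472367 + 0.42·0.100664 + 0.37·1.84297e-14 = 0.141476.

0.141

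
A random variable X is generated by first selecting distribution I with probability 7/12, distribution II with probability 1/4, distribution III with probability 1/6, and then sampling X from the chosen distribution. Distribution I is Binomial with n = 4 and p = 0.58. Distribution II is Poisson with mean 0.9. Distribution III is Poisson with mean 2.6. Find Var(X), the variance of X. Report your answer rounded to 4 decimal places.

1.6488

Per component, I: μ=2.32, E[X²]=6.3568; II: μ=0.9, E[X²]=1.71; III: μ=2.6, E[X²]=9.36.
E[X] = 0.583333·2.32 + 0.25·0.9 + 0.166667·2.6 = 2.01167.
E[X²] = 0.583333·6.3568 + 0.25·1.71 + 0.166667·9.36 = 5.69563.
Var(X) = E[X²] − (E[X])² = 5.69563 − 4.0468 = 1.64883.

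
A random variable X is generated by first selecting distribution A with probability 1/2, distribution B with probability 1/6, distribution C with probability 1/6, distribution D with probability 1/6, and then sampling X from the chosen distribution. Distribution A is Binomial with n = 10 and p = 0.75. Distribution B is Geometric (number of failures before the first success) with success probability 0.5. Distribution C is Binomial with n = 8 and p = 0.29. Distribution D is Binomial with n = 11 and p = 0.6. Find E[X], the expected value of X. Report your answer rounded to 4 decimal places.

5.4033

Component means — A: 7.5; B: 1; C: 2.32; D: 6.6.
E[X] = 0.5·7.5 + 0.166667·1 + 0.166667·2.32 + 0.166667·6.6 = 5.40333.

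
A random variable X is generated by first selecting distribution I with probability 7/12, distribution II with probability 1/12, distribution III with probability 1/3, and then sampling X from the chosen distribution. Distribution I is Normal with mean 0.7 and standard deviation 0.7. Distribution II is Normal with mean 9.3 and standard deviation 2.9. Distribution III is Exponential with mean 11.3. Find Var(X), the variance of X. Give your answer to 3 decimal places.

Per component, I: μ=0.7, E[X²]=0.98; II: μ=9.3, E[X²]=94.9; III: μ=11.3, E[X²]=255.38.
E[X] = 0.583333·0.7 + 0.0833333·9.3 + 0.333333·11.3 = 4.95.
E[X²] = 0.583333·0.98 + 0.0833333·94.9 + 0.333333·255.38 = 93.6067.
Var(X) = E[X²] − (E[X])² = 93.6067 − 24.5025 = 69.1042.

69.104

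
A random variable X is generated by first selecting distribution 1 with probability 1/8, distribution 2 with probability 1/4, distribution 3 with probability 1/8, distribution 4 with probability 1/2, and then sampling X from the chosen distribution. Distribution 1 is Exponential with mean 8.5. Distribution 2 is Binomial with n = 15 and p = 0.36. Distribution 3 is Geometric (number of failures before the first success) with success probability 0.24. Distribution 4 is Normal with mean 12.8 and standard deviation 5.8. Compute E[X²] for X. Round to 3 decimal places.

For each component E[X²] = Var + (mean)², giving 1: 144.5; 2: 32.616; 3: 23.2222; 4: 197.48.
Overall E[X²] = 0.125·144.5 + 0.25·32.616 + 0.125·23.2222 + 0.5·197.48 = 127.859.

127.859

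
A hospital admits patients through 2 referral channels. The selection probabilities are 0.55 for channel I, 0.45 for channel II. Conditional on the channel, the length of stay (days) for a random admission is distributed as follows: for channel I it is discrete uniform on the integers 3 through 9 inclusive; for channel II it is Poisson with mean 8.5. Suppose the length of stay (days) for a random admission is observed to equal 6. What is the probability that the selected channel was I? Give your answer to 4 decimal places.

Likelihoods P(X=6 | ·): I: 0.142857; II: 0.106581.
Posterior ∝ prior × likelihood. Numerator for I: 0.55·0.142857 = 0.0785714.
Normalizing constant: 0.55·0.142857 + 0.45·0.106581 = 0.126533.
P(I | observation) = 0.0785714 / 0.126533 = 0.620958.

0.6210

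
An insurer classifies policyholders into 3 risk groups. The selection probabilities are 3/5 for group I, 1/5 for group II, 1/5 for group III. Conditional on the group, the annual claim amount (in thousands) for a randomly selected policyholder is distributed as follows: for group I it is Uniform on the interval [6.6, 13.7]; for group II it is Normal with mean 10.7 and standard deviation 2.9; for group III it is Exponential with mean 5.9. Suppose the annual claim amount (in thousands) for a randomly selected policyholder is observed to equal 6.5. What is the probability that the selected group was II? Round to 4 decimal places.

Likelihoods f(6.5 | ·): I: 0; II: 0.0481998; III: 0.0563233.
Posterior ∝ prior × likelihood. Numerator for II: 0.2·0.0481998 = 0.00963996.
Normalizing constant: 0.6·0 + 0.2·0.0481998 + 0.2·0.0563233 = 0.0209046.
P(II | observation) = 0.00963996 / 0.0209046 = 0.46114.

0.4611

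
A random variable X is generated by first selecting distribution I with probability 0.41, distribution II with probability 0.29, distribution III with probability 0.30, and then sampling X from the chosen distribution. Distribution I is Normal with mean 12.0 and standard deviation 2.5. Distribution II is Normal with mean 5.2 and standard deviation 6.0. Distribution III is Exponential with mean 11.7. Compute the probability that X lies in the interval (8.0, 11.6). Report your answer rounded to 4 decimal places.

Conditional on each component, P(8.0 < X < 11.6): I: 0.381641; II: 0.177308; III: 0.133678.
By total probability, P(8.0 < X < 11.6) = 0.41·0.381641 + 0.29·0.177308 + 0.3·0.133678 = 0.247996.

0.2480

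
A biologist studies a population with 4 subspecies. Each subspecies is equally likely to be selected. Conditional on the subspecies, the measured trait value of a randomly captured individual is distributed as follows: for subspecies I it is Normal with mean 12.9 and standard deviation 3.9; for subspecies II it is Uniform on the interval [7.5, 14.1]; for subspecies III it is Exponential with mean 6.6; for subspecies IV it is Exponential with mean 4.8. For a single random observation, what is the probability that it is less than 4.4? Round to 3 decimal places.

0.275

Conditional on each subspecies, P(X < 4.4): I: 0.0146477; II: 0; III: 0.486583; IV: 0.60015.
By total probability, P(X < 4.4) = 0.25·0.0146477 + 0.25·0 + 0.25·0.486583 + 0.25·0.60015 = 0.275345.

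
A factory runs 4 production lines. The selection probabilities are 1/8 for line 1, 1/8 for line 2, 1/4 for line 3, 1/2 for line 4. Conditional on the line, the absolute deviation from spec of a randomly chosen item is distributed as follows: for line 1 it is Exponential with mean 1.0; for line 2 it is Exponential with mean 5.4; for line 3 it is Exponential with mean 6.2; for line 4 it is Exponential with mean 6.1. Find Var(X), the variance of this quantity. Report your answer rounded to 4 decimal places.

34.8100

Per component, 1: μ=1, E[X²]=2; 2: μ=5.4, E[X²]=58.32; 3: μ=6.2, E[X²]=76.88; 4: μ=6.1, E[X²]=74.42.
E[X] = 0.125·1 + 0.125·5.4 + 0.25·6.2 + 0.5·6.1 = 5.4.
E[X²] = 0.125·2 + 0.125·58.32 + 0.25·76.88 + 0.5·74.42 = 63.97.
Var(X) = E[X²] − (E[X])² = 63.97 − 29.16 = 34.81.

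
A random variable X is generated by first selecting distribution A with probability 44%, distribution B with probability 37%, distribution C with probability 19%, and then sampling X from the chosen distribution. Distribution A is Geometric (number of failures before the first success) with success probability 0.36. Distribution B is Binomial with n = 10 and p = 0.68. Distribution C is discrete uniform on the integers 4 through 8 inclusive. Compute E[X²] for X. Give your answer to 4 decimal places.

28.6974

For each component E[X²] = Var + (mean)², giving A: 8.09877; B: 48.416; C: 38.
Overall E[X²] = 0.44·8.09877 + 0.37·48.416 + 0.19·38 = 28.6974.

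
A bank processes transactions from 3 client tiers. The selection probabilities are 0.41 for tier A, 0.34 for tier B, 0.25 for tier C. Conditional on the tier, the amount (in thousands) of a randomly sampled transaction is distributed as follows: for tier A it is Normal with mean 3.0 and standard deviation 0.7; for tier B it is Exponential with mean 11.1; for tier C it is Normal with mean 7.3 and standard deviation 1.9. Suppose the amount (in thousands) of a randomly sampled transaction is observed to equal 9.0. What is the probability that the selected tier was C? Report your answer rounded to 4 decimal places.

Likelihoods f(9.0 | ·): A: 6.3407e-17; B: 0.0400448; C: 0.140708.
Posterior ∝ prior × likelihood. Numerator for C: 0.25·0.140708 = 0.035177.
Normalizing constant: 0.41·6.3407e-17 + 0.34·0.0400448 + 0.25·0.140708 = 0.0487922.
P(C | observation) = 0.035177 / 0.0487922 = 0.720955.

0.7210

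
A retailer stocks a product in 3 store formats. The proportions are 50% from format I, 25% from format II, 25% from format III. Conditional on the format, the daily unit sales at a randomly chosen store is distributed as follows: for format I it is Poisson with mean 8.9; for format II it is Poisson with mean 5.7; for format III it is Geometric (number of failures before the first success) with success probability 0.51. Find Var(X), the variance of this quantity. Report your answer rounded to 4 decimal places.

16.9086

Per component, I: μ=8.9, E[X²]=88.11; II: μ=5.7, E[X²]=38.19; III: μ=0.960784, E[X²]=2.807.
E[X] = 0.5·8.9 + 0.25·5.7 + 0.25·0.960784 = 6.1152.
E[X²] = 0.5·88.11 + 0.25·38.19 + 0.25·2.807 = 54.3042.
Var(X) = E[X²] − (E[X])² = 54.3042 − 37.3956 = 16.9086.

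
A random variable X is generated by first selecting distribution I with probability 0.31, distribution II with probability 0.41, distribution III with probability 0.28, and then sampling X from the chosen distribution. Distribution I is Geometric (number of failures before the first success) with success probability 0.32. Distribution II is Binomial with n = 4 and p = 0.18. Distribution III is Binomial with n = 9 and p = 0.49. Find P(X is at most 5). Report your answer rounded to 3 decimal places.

Conditional on each component, P(X ≤ 5): I: 0.901133; II: 1; III: 0.765382.
By total probability, P(X ≤ 5) = 0.31·0.901133 + 0.41·1 + 0.28·0.765382 = 0.903658.

0.904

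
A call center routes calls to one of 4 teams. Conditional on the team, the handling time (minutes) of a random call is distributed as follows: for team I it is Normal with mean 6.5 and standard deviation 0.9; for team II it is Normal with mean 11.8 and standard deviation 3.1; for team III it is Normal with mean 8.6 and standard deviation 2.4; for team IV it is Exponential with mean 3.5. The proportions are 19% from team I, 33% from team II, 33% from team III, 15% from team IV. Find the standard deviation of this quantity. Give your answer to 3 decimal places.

Per component, I: μ=6.5, E[X²]=43.06; II: μ=11.8, E[X²]=148.85; III: μ=8.6, E[X²]=79.72; IV: μ=3.5, E[X²]=24.5.
E[X] = 0.19·6.5 + 0.33·11.8 + 0.33·8.6 + 0.15·3.5 = 8.492.
E[X²] = 0.19·43.06 + 0.33·148.85 + 0.33·79.72 + 0.15·24.5 = 87.2845.
Var(X) = E[X²] − (E[X])² = 87.2845 − 72.1141 = 15.1704.
SD(X) = √15.1704 = 3.89492.

3.895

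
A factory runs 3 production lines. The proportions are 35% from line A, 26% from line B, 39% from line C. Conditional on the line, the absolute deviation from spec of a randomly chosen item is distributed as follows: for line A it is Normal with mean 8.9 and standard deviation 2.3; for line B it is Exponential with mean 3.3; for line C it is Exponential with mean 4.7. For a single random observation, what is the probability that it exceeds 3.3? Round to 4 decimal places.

Conditional on each line, P(X > 3.3): A: 0.99255; B: 0.367879; C: 0.49553.
By total probability, P(X > 3.3) = 0.35·0.99255 + 0.26·0.367879 + 0.39·0.49553 = 0.636298.

0.6363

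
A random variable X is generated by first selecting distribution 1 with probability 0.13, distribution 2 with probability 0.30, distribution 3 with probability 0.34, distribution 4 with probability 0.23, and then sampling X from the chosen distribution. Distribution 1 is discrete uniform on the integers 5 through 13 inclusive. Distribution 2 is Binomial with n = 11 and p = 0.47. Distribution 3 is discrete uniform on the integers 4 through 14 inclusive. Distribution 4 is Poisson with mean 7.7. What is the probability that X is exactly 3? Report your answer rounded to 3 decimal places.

Conditional on each component, P(X = 3): 1: 0; 2: 0.106656; 3: 0; 4: 0.0344551.
By total probability, P(X = 3) = 0.13·0 + 0.3·0.106656 + 0.34·0 + 0.23·0.0344551 = 0.0399214.

0.040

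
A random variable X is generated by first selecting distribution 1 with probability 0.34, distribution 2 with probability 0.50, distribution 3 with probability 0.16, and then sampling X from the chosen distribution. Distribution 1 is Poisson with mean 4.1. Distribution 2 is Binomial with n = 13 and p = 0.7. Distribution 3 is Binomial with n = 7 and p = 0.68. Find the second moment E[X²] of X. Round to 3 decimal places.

53.748

For each component E[X²] = Var + (mean)², giving 1: 20.91; 2: 85.54; 3: 24.1808.
Overall E[X²] = 0.34·20.91 + 0.5·85.54 + 0.16·24.1808 = 53.7483.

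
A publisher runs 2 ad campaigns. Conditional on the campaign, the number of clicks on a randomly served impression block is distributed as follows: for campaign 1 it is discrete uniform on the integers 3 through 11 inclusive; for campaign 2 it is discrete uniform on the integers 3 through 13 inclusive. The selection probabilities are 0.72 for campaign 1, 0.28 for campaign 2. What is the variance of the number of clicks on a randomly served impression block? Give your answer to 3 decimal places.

Per component, 1: μ=7, E[X²]=55.6667; 2: μ=8, E[X²]=74.
E[X] = 0.72·7 + 0.28·8 = 7.28.
E[X²] = 0.72·55.6667 + 0.28·74 = 60.8.
Var(X) = E[X²] − (E[X])² = 60.8 − 52.9984 = 7.8016.

7.802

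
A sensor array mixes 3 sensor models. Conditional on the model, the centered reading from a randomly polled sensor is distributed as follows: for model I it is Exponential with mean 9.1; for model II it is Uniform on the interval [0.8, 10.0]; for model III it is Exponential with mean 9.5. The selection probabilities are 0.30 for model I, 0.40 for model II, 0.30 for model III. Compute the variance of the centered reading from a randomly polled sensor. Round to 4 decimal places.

58.4137

Per component, I: μ=9.1, E[X²]=165.62; II: μ=5.4, E[X²]=36.2133; III: μ=9.5, E[X²]=180.5.
E[X] = 0.3·9.1 + 0.4·5.4 + 0.3·9.5 = 7.74.
E[X²] = 0.3·165.62 + 0.4·36.2133 + 0.3·180.5 = 118.321.
Var(X) = E[X²] − (E[X])² = 118.321 − 59.9076 = 58.4137.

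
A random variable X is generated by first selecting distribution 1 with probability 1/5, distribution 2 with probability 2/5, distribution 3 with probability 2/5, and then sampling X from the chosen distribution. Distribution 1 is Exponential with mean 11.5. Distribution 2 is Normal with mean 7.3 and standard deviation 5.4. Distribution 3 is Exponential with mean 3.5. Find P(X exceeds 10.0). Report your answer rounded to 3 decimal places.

Conditional on each component, P(X > 10.0): 1: 0.419134; 2: 0.308538; 3: 0.0574326.
By total probability, P(X > 10.0) = 0.2·0.419134 + 0.4·0.308538 + 0.4·0.0574326 = 0.230215.

0.230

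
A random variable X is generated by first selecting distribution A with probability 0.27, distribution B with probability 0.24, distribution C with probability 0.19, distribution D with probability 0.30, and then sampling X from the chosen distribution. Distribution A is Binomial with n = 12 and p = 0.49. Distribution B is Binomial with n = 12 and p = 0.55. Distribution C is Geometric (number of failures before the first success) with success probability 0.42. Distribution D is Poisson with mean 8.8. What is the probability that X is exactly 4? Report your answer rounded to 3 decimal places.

Conditional on each component, P(X = 4): A: 0.130602; B: 0.0761651; C: 0.0475293; D: 0.0376641.
By total probability, P(X = 4) = 0.27·0.130602 + 0.24·0.0761651 + 0.19·0.0475293 + 0.3·0.0376641 = 0.0738721.

0.074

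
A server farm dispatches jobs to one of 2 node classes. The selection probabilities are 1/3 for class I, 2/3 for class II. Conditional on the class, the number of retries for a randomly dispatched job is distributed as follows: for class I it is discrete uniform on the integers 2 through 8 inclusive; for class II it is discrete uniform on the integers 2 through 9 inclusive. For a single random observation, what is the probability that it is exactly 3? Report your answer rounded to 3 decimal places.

Conditional on each class, P(X = 3): I: 0.142857; II: 0.125.
By total probability, P(X = 3) = 0.333333·0.142857 + 0.666667·0.125 = 0.130952.

0.131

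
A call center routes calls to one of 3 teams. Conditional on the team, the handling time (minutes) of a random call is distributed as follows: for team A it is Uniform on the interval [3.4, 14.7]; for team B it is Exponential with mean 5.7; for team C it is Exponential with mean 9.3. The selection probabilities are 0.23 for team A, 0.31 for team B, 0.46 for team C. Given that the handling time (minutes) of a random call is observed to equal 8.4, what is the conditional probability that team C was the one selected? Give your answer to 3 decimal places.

Likelihoods f(8.4 | ·): A: 0.0884956; B: 0.0401895; C: 0.0435764.
Posterior ∝ prior × likelihood. Numerator for C: 0.46·0.0435764 = 0.0200451.
Normalizing constant: 0.23·0.0884956 + 0.31·0.0401895 + 0.46·0.0435764 = 0.0528578.
P(C | observation) = 0.0200451 / 0.0528578 = 0.379227.

0.379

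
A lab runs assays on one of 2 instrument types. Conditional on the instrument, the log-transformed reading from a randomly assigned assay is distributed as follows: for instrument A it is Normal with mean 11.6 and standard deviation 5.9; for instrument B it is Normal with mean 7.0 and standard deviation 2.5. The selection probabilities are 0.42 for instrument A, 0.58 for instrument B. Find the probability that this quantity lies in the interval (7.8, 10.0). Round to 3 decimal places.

Conditional on each instrument, P(7.8 < X < 10.0): A: 0.133358; B: 0.259414.
By total probability, P(7.8 < X < 10.0) = 0.42·0.133358 + 0.58·0.259414 = 0.206471.

0.206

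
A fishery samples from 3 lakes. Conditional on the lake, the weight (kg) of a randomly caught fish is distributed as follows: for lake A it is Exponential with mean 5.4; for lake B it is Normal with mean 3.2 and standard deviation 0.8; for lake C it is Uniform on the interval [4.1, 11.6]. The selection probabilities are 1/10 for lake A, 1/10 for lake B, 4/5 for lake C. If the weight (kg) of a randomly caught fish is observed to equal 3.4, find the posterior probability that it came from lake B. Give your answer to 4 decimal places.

0.8305

Likelihoods f(3.4 | ·): A: 0.0986646; B: 0.483335; C: 0.
Posterior ∝ prior × likelihood. Numerator for B: 0.1·0.483335 = 0.0483335.
Normalizing constant: 0.1·0.0986646 + 0.1·0.483335 + 0.8·0 = 0.0582.
P(B | observation) = 0.0483335 / 0.0582 = 0.830473.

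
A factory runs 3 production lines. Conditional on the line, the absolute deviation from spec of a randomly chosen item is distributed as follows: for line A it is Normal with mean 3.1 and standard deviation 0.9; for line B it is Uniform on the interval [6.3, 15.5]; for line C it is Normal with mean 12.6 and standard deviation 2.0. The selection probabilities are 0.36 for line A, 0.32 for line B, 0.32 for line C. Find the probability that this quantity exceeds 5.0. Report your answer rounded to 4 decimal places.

Conditional on each line, P(X > 5.0): A: 0.0173814; B: 1; C: 0.999928.
By total probability, P(X > 5.0) = 0.36·0.0173814 + 0.32·1 + 0.32·0.999928 = 0.646234.

0.6462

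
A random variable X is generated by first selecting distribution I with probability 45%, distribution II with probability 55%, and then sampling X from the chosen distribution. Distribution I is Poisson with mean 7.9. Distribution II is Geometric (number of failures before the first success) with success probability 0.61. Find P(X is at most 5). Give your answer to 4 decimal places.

Conditional on each component, P(X ≤ 5): I: 0.200569; II: 0.996481.
By total probability, P(X ≤ 5) = 0.45·0.200569 + 0.55·0.996481 = 0.638321.

0.6383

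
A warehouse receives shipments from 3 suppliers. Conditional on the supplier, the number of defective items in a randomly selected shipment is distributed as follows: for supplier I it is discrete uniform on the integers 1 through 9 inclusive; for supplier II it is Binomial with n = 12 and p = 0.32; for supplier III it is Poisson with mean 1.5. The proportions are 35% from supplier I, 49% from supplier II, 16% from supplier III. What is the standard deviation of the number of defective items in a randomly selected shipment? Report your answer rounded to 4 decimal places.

Per component, I: μ=5, E[X²]=31.6667; II: μ=3.84, E[X²]=17.3568; III: μ=1.5, E[X²]=3.75.
E[X] = 0.35·5 + 0.49·3.84 + 0.16·1.5 = 3.8716.
E[X²] = 0.35·31.6667 + 0.49·17.3568 + 0.16·3.75 = 20.1882.
Var(X) = E[X²] − (E[X])² = 20.1882 − 14.9893 = 5.19888.
SD(X) = √5.19888 = 2.2801.

2.2801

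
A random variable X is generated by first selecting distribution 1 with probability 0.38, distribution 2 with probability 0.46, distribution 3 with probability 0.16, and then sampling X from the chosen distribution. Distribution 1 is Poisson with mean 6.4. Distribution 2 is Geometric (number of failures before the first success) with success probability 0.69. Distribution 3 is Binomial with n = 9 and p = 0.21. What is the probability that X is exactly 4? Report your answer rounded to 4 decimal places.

0.0591

Conditional on each component, P(X = 4): 1: 0.116151; 2: 0.00637229; 3: 0.0754021.
By total probability, P(X = 4) = 0.38·0.116151 + 0.46·0.00637229 + 0.16·0.0754021 = 0.0591331.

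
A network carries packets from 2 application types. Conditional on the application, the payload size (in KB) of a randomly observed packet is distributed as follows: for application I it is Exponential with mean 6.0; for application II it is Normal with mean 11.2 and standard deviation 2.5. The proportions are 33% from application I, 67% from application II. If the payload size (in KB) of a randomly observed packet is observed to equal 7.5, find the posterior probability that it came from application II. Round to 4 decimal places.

0.6941

Likelihoods f(7.5 | ·): I: 0.0477508; II: 0.0533741.
Posterior ∝ prior × likelihood. Numerator for II: 0.67·0.0533741 = 0.0357607.
Normalizing constant: 0.33·0.0477508 + 0.67·0.0533741 = 0.0515184.
P(II | observation) = 0.0357607 / 0.0515184 = 0.694133.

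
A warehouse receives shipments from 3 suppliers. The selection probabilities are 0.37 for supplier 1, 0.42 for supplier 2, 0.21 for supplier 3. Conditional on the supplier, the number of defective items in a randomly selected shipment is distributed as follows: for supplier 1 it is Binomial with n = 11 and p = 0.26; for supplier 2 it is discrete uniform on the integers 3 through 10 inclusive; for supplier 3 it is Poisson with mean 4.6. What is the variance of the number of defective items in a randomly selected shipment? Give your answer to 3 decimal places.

6.567

Per component, 1: μ=2.86, E[X²]=10.296; 2: μ=6.5, E[X²]=47.5; 3: μ=4.6, E[X²]=25.76.
E[X] = 0.37·2.86 + 0.42·6.5 + 0.21·4.6 = 4.7542.
E[X²] = 0.37·10.296 + 0.42·47.5 + 0.21·25.76 = 29.1691.
Var(X) = E[X²] − (E[X])² = 29.1691 − 22.6024 = 6.5667.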